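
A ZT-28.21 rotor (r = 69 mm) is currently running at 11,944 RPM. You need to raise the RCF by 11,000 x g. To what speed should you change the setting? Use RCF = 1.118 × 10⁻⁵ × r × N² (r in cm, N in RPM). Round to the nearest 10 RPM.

r = 69 mm = 6.9 cm
Current RCF = 1.118 × 10⁻⁵ × 6.9 × (11944)² = 1.118 × 10⁻⁵ × 6.9 × 142,659,136 ≈ 11,005 × g
Target RCF = 11,005 + 11,000 = 22,005 × g
N² = 22,005 / (7.7142 × 10⁻⁵) = 285,253,169
N ≈ √285,253,169 ≈ 16,889.4

≈ 16890 RPM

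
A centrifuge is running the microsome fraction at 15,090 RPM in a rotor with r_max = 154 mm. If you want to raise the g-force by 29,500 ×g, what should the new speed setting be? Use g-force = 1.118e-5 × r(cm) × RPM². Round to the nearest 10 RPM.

N₂ ≈ 19980 RPM

r = 154 mm = 15.4 cm
Current RCF = 1.118 × 10⁻⁵ × 15.4 × (15090)² = 1.118 × 10⁻⁵ × 15.4 × 227,708,100 ≈ 39,205 × g
Target RCF = 39,205 + 29,500 = 68,705 × g
N² = 68,705 / (17.2172 × 10⁻⁵) = 399,048,626
N ≈ √399,048,626 ≈ 19,976.2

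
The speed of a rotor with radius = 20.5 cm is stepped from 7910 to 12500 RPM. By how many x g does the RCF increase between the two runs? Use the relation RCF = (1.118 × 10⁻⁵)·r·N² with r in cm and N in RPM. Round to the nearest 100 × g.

21500 x g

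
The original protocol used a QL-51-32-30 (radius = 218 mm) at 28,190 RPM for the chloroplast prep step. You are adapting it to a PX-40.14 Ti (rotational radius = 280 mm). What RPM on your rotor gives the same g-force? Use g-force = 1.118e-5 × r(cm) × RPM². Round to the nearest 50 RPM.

Original rotor: r = 218 mm = 21.8 cm
RCF = 1.118 × 10⁻⁵ × r × N²
RCF_original = 1.118 × 10⁻⁵ × 21.8 × (28190)² = 1.118 × 10⁻⁵ × 21.8 × 794,676,100 ≈ 193,681.6 × g
Your rotor: r = 280 mm = 28.0 cm
193,681.6 = 1.118 × 10⁻⁵ × 28 × N²
N² = 193,681.6 / (31.304 × 10⁻⁵) = 618,711,986
N ≈ √618,711,986 ≈ 24,873.9

24850 RPM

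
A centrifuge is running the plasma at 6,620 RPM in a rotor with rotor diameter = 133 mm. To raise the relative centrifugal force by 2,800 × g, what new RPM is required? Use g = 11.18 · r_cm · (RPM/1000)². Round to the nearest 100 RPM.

r = 133 mm / 2 = 66.5 mm = 6.65 cm
Current RCF = 11.18 × 6.65 × (6.62)² = 11.18 × 6.65 × 43.8244 ≈ 3,258.2 × g
Target RCF = 3,258.2 + 2,800 = 6,058.2 × g
(N/1000)² = 6,058.2 / 74.347 = 81.48547
N = 1000 × √81.48547 ≈ 9,026.9

≈ 9000 RPM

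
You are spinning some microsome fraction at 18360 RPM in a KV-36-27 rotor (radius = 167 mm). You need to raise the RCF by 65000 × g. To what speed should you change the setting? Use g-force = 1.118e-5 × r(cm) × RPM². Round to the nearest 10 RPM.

N₂ ≈ 26180 RPM

r = 167 mm = 16.7 cm
Current RCF = 1.118 × 10⁻⁵ × 16.7 × (18360)² = 1.118 × 10⁻⁵ × 16.7 × 337,089,600 ≈ 62,936.7 × g
Target RCF = 62,936.7 + 65,000 = 127,936.7 × g
N² = 127,936.7 / (18.6706 × 10⁻⁵) = 685,230,791
N ≈ √685,230,791 ≈ 26,176.9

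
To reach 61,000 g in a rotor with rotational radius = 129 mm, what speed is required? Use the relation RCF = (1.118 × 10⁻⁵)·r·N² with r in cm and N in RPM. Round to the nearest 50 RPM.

20550 RPM

r = 129 mm = 12.9 cm
RCF = 1.118 × 10⁻⁵ × r × N²
61,000 = 1.118 × 10⁻⁵ × 12.9 × N²
N² = 61,000 / (14.4222 × 10⁻⁵) = 422,959,049
N ≈ √422,959,049 ≈ 20,566.0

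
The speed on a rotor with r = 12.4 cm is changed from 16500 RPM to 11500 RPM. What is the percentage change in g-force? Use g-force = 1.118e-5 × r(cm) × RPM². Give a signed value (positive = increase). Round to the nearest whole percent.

RCF ∝ N², so the ratio is (11500/16500)² = (0.696970)² = 0.4858.
Change = 0.4858 − 1 = -0.5142 → -51.4%.

-51%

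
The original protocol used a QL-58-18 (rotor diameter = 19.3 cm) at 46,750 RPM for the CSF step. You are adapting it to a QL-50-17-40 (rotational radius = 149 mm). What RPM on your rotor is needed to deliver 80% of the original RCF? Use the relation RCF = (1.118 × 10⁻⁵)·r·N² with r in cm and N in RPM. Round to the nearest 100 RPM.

Original rotor: r = 19.3 / 2 = 9.65 cm
RCF_original = 1.118 × 10⁻⁵ × 9.65 × (46750)² = 1.118 × 10⁻⁵ × 9.65 × 2,185,562,500 ≈ 235,793.8 × g
Target RCF = 0.8 × 235,793.8 ≈ 188,635 × g
Your rotor: r = 149 mm = 14.9 cm
188,635 = 1.118 × 10⁻⁵ × 14.9 × N²
N² = 188,635 / (16.6582 × 10⁻⁵) = 1,132,385,252
N ≈ √1,132,385,252 ≈ 33,650.9

≈ 33700 RPM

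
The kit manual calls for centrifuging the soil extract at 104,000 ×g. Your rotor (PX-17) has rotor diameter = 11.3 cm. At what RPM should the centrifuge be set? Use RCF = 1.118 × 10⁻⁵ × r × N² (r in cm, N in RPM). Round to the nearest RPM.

r = 11.3 / 2 = 5.65 cm
RCF = 1.118 × 10⁻⁵ × r × N²
104,000 = 1.118 × 10⁻⁵ × 5.65 × N²
N² = 104,000 / (6.3167 × 10⁻⁵) = 1,646,429,306
N ≈ √1,646,429,306 ≈ 40,576.2

N ≈ 40576 RPM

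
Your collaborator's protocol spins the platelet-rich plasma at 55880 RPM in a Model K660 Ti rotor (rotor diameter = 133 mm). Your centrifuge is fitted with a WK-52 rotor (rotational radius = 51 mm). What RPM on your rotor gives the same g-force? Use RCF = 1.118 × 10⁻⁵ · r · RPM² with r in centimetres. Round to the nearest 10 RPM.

63810 RPM

Original rotor: r = 133 mm / 2 = 66.5 mm = 6.65 cm
RCF_original = 1.118 × 10⁻⁵ × 6.65 × (55880)² = 1.118 × 10⁻⁵ × 6.65 × 3,122,574,400 ≈ 232,154 × g
Your rotor: r = 51 mm = 5.1 cm
232,154 = 1.118 × 10⁻⁵ × 5.1 × N²
N² = 232,154 / (5.7018 × 10⁻⁵) = 4,071,591,427
N ≈ √4,071,591,427 ≈ 63,809.0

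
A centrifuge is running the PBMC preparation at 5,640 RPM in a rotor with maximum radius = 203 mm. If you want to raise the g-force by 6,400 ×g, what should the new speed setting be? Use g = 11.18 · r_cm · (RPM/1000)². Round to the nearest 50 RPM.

≈ 7750 RPM

r = 203 mm = 20.3 cm
Current RCF = 11.18 × 20.3 × (5.64)² = 11.18 × 20.3 × 31.8096 ≈ 7,219.3 × g
Target RCF = 7,219.3 + 6,400 = 13,619.3 × g
(N/1000)² = 13,619.3 / 226.954 = 60.00908
N = 1000 × √60.00908 ≈ 7,746.6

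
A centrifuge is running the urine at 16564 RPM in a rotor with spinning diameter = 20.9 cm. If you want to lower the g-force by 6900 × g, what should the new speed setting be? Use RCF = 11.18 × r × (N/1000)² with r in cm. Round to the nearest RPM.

14673 RPM

r = 20.9 / 2 = 10.45 cm
Current RCF = 11.18 × 10.45 × (16.564)² = 11.18 × 10.45 × 274.366096 ≈ 32,054.5 × g
Target RCF = 32,054.5 − 6,900 = 25,154.5 × g
(N/1000)² = 25,154.5 / 116.831 = 215.3067
N = 1000 × √215.3067 ≈ 14,673.3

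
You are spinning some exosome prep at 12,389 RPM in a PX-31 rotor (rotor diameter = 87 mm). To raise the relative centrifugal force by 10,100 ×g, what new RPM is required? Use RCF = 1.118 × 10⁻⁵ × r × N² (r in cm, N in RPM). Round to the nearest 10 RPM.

N₂ ≈ 19000 RPM

r = 87 mm / 2 = 43.5 mm = 4.35 cm
Current RCF = 1.118 × 10⁻⁵ × 4.35 × (12389)² = 1.118 × 10⁻⁵ × 4.35 × 153,487,321 ≈ 7,464.5 × g
Target RCF = 7,464.5 + 10,100 = 17,564.5 × g
N² = 17,564.5 / (4.8633 × 10⁻⁵) = 361,164,230
N ≈ √361,164,230 ≈ 19,004.3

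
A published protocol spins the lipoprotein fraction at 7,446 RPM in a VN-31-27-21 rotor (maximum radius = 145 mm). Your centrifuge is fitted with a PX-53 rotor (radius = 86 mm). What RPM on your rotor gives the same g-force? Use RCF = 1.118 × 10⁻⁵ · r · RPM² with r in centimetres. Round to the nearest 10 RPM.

Original rotor: r = 145 mm = 14.5 cm
RCF = 1.118 × 10⁻⁵ × r × N²
RCF_original = 1.118 × 10⁻⁵ × 14.5 × (7446)² = 1.118 × 10⁻⁵ × 14.5 × 55,442,916 ≈ 8,987.9 × g
Your rotor: r = 86 mm = 8.6 cm
8,987.9 = 1.118 × 10⁻⁵ × 8.6 × N²
N² = 8,987.9 / (9.6148 × 10⁻⁵) = 93,479,844
N ≈ √93,479,844 ≈ 9,668.5

≈ 9670 RPM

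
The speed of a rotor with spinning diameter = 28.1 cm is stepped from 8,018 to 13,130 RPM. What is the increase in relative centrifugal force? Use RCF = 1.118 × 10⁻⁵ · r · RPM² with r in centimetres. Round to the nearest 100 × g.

≈ 17000 ×g

r = 28.1 / 2 = 14.05 cm
RCF₁ = 1.118 × 10⁻⁵ × 14.05 × (8018)² = 1.118 × 10⁻⁵ × 14.05 × 64,288,324 ≈ 10,098.3 × g
RCF₂ = 1.118 × 10⁻⁵ × 14.05 × (13130)² = 1.118 × 10⁻⁵ × 14.05 × 172,396,900 ≈ 27,079.9 × g
Increase = 27,079.9 − 10,098.3 = 16,981.6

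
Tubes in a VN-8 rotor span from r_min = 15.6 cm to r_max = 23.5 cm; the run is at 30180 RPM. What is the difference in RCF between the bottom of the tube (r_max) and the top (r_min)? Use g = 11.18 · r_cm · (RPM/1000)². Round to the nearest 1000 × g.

RCF_max = 11.18 × 23.5 × (30.18)² = 11.18 × 23.5 × 910.8324 ≈ 239,303 × g
RCF_min = 11.18 × 15.6 × (30.18)² = 11.18 × 15.6 × 910.8324 ≈ 158,856.5 × g
ΔRCF = 239,303 − 158,856.5 = 80,446.5

ΔRCF ≈ 80000 × g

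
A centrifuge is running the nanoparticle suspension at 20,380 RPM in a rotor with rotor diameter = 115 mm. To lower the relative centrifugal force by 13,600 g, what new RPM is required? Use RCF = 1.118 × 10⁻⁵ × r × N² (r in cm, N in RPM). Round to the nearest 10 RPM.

r = 115 mm / 2 = 57.5 mm = 5.75 cm
Current RCF = 1.118 × 10⁻⁵ × 5.75 × (20380)² = 1.118 × 10⁻⁵ × 5.75 × 415,344,400 ≈ 26,700.4 × g
Target RCF = 26,700.4 − 13,600 = 13,100.4 × g
N² = 13,100.4 / (6.4285 × 10⁻⁵) = 203,786,264
N ≈ √203,786,264 ≈ 14,275.4

N₂ ≈ 14280 RPM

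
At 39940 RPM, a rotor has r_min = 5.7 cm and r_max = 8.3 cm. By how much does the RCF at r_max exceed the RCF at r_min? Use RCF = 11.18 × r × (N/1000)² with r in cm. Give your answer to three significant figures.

≈ 46400 × g

RCF_max = 11.18 × 8.3 × (39.94)² = 11.18 × 8.3 × 1,595.2036 ≈ 148,025.3 × g
RCF_min = 11.18 × 5.7 × (39.94)² = 11.18 × 5.7 × 1,595.2036 ≈ 101,655.9 × g
ΔRCF = 148,025.3 − 101,655.9 = 46,369.4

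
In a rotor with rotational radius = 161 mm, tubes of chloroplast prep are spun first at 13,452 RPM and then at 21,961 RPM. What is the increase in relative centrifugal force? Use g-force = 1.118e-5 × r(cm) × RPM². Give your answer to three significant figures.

r = 161 mm = 16.1 cm
RCF₁ = 1.118 × 10⁻⁵ × 16.1 × (13452)² = 1.118 × 10⁻⁵ × 16.1 × 180,956,304 ≈ 32,571.8 × g
RCF₂ = 1.118 × 10⁻⁵ × 16.1 × (21961)² = 1.118 × 10⁻⁵ × 16.1 × 482,285,521 ≈ 86,810.4 × g
Increase = 86,810.4 − 32,571.8 = 54,238.6

54200 × g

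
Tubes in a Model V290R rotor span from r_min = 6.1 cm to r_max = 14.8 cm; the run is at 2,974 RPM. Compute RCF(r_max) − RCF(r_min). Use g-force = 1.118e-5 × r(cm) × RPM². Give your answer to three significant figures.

ΔRCF ≈ 860 x g

RCF_max = 1.118 × 10⁻⁵ × 14.8 × (2974)² = 1.118 × 10⁻⁵ × 14.8 × 8,844,676 ≈ 1,463.5 × g
RCF_min = 1.118 × 10⁻⁵ × 6.1 × (2974)² = 1.118 × 10⁻⁵ × 6.1 × 8,844,676 ≈ 603.2 × g
ΔRCF = 1,463.5 − 603.2 = 860.3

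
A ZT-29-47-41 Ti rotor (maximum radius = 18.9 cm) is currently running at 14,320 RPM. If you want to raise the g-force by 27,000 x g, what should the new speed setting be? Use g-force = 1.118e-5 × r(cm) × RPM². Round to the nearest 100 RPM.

18200 RPM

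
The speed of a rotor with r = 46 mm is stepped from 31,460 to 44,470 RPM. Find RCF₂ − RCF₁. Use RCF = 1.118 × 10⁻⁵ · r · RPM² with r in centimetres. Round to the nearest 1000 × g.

r = 46 mm = 4.6 cm
RCF₁ = 1.118 × 10⁻⁵ × 4.6 × (31460)² = 1.118 × 10⁻⁵ × 4.6 × 989,731,600 ≈ 50,899.9 × g
RCF₂ = 1.118 × 10⁻⁵ × 4.6 × (44470)² = 1.118 × 10⁻⁵ × 4.6 × 1,977,580,900 ≈ 101,703 × g
Increase = 101,703 − 50,899.9 = 50,803.1

≈ 51000 g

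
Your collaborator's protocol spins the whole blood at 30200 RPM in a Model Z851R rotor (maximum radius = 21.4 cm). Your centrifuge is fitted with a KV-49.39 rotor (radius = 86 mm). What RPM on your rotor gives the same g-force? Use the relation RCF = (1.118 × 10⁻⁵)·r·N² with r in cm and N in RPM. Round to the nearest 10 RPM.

≈ 47640 RPM

RCF_original = 1.118 × 10⁻⁵ × 21.4 × (30200)² = 1.118 × 10⁻⁵ × 21.4 × 912,040,000 ≈ 218,207.4 × g
Your rotor: r = 86 mm = 8.6 cm
218,207.4 = 1.118 × 10⁻⁵ × 8.6 × N²
N² = 218,207.4 / (9.6148 × 10⁻⁵) = 2,269,494,945
N ≈ √2,269,494,945 ≈ 47,639.2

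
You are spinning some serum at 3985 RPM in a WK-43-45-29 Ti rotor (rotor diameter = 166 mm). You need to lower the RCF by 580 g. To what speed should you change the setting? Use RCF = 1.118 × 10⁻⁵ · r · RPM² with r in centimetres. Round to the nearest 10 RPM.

≈ 3100 RPM

r = 166 mm / 2 = 83 mm = 8.3 cm
Current RCF = 1.118 × 10⁻⁵ × 8.3 × (3985)² = 1.118 × 10⁻⁵ × 8.3 × 15,880,225 ≈ 1,473.6 × g
Target RCF = 1,473.6 − 580 = 893.6 × g
N² = 893.6 / (9.2794 × 10⁻⁵) = 9,629,933
N ≈ √9,629,933 ≈ 3,103.2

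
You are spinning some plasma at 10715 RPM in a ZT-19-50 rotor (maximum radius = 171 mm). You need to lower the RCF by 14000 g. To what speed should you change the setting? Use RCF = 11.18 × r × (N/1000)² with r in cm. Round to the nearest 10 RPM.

6450 RPM

r = 171 mm = 17.1 cm
Current RCF = 11.18 × 17.1 × (10.715)² = 11.18 × 17.1 × 114.811225 ≈ 21,949.4 × g
Target RCF = 21,949.4 − 14,000 = 7,949.4 × g
(N/1000)² = 7,949.4 / 191.178 = 41.58114
N = 1000 × √41.58114 ≈ 6,448.3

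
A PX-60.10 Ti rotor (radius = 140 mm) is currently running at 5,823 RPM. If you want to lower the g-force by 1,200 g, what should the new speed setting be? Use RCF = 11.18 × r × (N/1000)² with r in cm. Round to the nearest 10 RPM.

r = 140 mm = 14.0 cm
Current RCF = 11.18 × 14 × (5.823)² = 11.18 × 14 × 33.907329 ≈ 5,307.2 × g
Target RCF = 5,307.2 − 1,200 = 4,107.2 × g
(N/1000)² = 4,107.2 / 156.52 = 26.24074
N = 1000 × √26.24074 ≈ 5,122.6

≈ 5120 RPM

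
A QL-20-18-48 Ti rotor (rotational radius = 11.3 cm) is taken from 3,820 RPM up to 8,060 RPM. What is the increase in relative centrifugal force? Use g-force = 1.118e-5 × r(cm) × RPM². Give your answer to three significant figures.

RCF₁ = 1.118 × 10⁻⁵ × 11.3 × (3820)² = 1.118 × 10⁻⁵ × 11.3 × 14,592,400 ≈ 1,843.5 × g
RCF₂ = 1.118 × 10⁻⁵ × 11.3 × (8060)² = 1.118 × 10⁻⁵ × 11.3 × 64,963,600 ≈ 8,207.1 × g
Increase = 8,207.1 − 1,843.5 = 6,363.6

6360 x g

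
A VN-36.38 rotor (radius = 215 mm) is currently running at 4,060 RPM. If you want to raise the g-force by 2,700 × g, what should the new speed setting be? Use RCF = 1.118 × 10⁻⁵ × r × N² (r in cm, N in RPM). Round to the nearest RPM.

r = 215 mm = 21.5 cm
Current RCF = 1.118 × 10⁻⁵ × 21.5 × (4060)² = 1.118 × 10⁻⁵ × 21.5 × 16,483,600 ≈ 3,962.2 × g
Target RCF = 3,962.2 + 2,700 = 6,662.2 × g
N² = 6,662.2 / (24.037 × 10⁻⁵) = 27,716,437
N ≈ √27,716,437 ≈ 5,264.6

≈ 5265 RPM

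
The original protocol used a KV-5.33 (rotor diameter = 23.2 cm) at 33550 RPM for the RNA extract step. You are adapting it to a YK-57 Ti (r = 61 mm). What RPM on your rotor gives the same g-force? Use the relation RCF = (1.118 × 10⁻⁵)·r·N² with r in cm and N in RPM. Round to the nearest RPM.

≈ 46265 RPM

Original rotor: r = 23.2 / 2 = 11.6 cm
RCF = 1.118 × 10⁻⁵ × r × N²
RCF_original = 1.118 × 10⁻⁵ × 11.6 × (33550)² = 1.118 × 10⁻⁵ × 11.6 × 1,125,602,500 ≈ 145,977.1 × g
Your rotor: r = 61 mm = 6.1 cm
145,977.1 = 1.118 × 10⁻⁵ × 6.1 × N²
N² = 145,977.1 / (6.8198 × 10⁻⁵) = 2,140,489,457
N ≈ √2,140,489,457 ≈ 46,265.4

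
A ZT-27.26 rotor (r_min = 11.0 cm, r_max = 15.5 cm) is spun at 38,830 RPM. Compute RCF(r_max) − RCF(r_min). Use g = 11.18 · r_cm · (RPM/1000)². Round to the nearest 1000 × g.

RCF_max = 11.18 × 15.5 × (38.83)² = 11.18 × 15.5 × 1,507.7689 ≈ 261,281.3 × g
RCF_min = 11.18 × 11 × (38.83)² = 11.18 × 11 × 1,507.7689 ≈ 185,425.4 × g
ΔRCF = 261,281.3 − 185,425.4 = 75,855.9

76000 ×g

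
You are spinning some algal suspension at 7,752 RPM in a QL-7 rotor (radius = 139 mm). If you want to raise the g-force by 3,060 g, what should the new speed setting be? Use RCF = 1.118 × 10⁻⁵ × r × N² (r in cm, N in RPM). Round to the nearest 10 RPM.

N₂ ≈ 8930 RPM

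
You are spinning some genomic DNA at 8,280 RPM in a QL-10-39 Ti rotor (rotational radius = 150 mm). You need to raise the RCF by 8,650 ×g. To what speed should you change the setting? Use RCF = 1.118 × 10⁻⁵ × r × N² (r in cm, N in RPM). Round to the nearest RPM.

N₂ ≈ 10961 RPM

r = 150 mm = 15.0 cm
Current RCF = 1.118 × 10⁻⁵ × 15 × (8280)² = 1.118 × 10⁻⁵ × 15 × 68,558,400 ≈ 11,497.2 × g
Target RCF = 11,497.2 + 8,650 = 20,147.2 × g
N² = 20,147.2 / (16.77 × 10⁻⁵) = 120,138,342
N ≈ √120,138,342 ≈ 10,960.8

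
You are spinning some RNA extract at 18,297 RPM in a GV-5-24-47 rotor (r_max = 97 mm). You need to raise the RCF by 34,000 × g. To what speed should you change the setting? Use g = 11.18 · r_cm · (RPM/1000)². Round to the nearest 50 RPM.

r = 97 mm = 9.7 cm
Current RCF = 11.18 × 9.7 × (18.297)² = 11.18 × 9.7 × 334.780209 ≈ 36,305.6 × g
Target RCF = 36,305.6 + 34,000 = 70,305.6 × g
(N/1000)² = 70,305.6 / 108.446 = 648.3005
N = 1000 × √648.3005 ≈ 25,461.7

25450 RPM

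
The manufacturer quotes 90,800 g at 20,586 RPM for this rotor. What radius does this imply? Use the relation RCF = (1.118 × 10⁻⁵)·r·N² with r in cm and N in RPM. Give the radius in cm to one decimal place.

19.2 cm

90800 = 1.118 × 10⁻⁵ × r × (20586)²
r = 90800 / (1.118 × 10⁻⁵ × 423,783,396) = 90800 / 4737.898 ≈ 19.165 cm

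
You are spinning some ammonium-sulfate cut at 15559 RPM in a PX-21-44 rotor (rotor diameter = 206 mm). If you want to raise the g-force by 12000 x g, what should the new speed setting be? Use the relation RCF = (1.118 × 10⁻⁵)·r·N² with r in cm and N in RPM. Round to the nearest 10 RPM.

r = 206 mm / 2 = 103 mm = 10.3 cm
Current RCF = 1.118 × 10⁻⁵ × 10.3 × (15559)² = 1.118 × 10⁻⁵ × 10.3 × 242,082,481 ≈ 27,876.8 × g
Target RCF = 27,876.8 + 12,000 = 39,876.8 × g
N² = 39,876.8 / (11.5154 × 10⁻⁵) = 346,291,054
N ≈ √346,291,054 ≈ 18,608.9

≈ 18610 RPM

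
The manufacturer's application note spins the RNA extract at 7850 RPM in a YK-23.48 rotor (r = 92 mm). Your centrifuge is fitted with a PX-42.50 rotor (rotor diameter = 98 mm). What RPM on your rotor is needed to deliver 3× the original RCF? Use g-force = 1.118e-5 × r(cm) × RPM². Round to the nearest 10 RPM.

18630 RPM

Original rotor: r = 92 mm = 9.2 cm
RCF = 1.118 × 10⁻⁵ × r × N²
RCF_original = 1.118 × 10⁻⁵ × 9.2 × (7850)² = 1.118 × 10⁻⁵ × 9.2 × 61,622,500 ≈ 6,338.2 × g
Target RCF = 3 × 6,338.2 ≈ 19,014.6 × g
Your rotor: r = 98 mm / 2 = 49 mm = 4.9 cm
19,014.6 = 1.118 × 10⁻⁵ × 4.9 × N²
N² = 19,014.6 / (5.4782 × 10⁻⁵) = 347,095,761
N ≈ √347,095,761 ≈ 18,630.5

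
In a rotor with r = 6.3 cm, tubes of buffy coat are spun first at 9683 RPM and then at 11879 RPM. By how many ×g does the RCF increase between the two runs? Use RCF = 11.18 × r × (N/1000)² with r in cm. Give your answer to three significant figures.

3340 ×g

RCF₁ = 11.18 × 6.3 × (9.683)² = 11.18 × 6.3 × 93.760489 ≈ 6,603.9 × g
RCF₂ = 11.18 × 6.3 × (11.879)² = 11.18 × 6.3 × 141.110641 ≈ 9,939 × g
Increase = 9,939 − 6,603.9 = 3,335.1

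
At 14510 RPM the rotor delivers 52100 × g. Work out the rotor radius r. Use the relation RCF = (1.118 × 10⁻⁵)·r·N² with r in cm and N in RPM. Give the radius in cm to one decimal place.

r ≈ 22.1 cm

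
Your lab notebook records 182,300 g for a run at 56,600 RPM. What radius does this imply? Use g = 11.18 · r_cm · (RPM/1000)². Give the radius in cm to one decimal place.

r ≈ 5.1 cm

182300 = 11.18 × r × (56.6)²
r = 182300 / (11.18 × 3203.56) = 182300 / 35815.8 ≈ 5.090 cm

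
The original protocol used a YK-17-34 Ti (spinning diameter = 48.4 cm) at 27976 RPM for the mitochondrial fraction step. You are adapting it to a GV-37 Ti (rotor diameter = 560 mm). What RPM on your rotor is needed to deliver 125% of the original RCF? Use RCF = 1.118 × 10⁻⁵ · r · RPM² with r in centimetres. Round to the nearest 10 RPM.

Original rotor: r = 48.4 / 2 = 24.2 cm
RCF_original = 1.118 × 10⁻⁵ × 24.2 × (27976)² = 1.118 × 10⁻⁵ × 24.2 × 782,656,576 ≈ 211,752.4 × g
Target RCF = 1.25 × 211,752.4 ≈ 264,690.5 × g
Your rotor: r = 560 mm / 2 = 280 mm = 28 cm
264,690.5 = 1.118 × 10⁻⁵ × 28 × N²
N² = 264,690.5 / (31.304 × 10⁻⁵) = 845,548,492
N ≈ √845,548,492 ≈ 29,078.3

29080 RPM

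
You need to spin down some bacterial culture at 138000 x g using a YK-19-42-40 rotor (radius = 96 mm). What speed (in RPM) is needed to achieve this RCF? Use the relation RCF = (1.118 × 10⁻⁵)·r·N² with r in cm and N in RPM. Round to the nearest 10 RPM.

≈ 35860 RPM

r = 96 mm = 9.6 cm
138,000 = 1.118 × 10⁻⁵ × 9.6 × N²
N² = 138,000 / (10.7328 × 10⁻⁵) = 1,285,778,175
N ≈ √1,285,778,175 ≈ 35,857.7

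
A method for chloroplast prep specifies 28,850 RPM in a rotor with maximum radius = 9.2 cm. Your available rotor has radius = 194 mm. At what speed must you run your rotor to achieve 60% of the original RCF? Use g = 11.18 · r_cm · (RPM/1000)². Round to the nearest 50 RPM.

RCF_original = 11.18 × 9.2 × (28.85)² = 11.18 × 9.2 × 832.3225 ≈ 85,609.4 × g
Target RCF = 0.6 × 85,609.4 ≈ 51,365.6 × g
Your rotor: r = 194 mm = 19.4 cm
51,365.6 = 11.18 × 19.4 × (N/1000)²
(N/1000)² = 51,365.6 / 216.892 = 236.8257
N = 1000 × √236.8257 ≈ 15,389.1

≈ 15400 RPM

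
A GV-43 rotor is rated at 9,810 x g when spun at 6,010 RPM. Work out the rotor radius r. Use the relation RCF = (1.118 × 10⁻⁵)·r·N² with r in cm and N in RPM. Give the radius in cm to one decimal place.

r ≈ 24.3 cm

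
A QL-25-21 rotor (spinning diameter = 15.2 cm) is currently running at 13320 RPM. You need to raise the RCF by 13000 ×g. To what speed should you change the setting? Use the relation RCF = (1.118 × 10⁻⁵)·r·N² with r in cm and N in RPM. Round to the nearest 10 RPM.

r = 15.2 / 2 = 7.6 cm
Current RCF = 1.118 × 10⁻⁵ × 7.6 × (13320)² = 1.118 × 10⁻⁵ × 7.6 × 177,422,400 ≈ 15,075.2 × g
Target RCF = 15,075.2 + 13,000 = 28,075.2 × g
N² = 28,075.2 / (8.4968 × 10⁻⁵) = 330,420,864
N ≈ √330,420,864 ≈ 18,177.5

≈ 18180 RPM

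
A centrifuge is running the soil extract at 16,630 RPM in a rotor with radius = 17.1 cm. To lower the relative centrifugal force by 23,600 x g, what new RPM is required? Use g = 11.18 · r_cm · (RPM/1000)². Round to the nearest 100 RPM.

N₂ ≈ 12400 RPM

Current RCF = 11.18 × 17.1 × (16.63)² = 11.18 × 17.1 × 276.5569 ≈ 52,871.6 × g
Target RCF = 52,871.6 − 23,600 = 29,271.6 × g
(N/1000)² = 29,271.6 / 191.178 = 153.1118
N = 1000 × √153.1118 ≈ 12,373.8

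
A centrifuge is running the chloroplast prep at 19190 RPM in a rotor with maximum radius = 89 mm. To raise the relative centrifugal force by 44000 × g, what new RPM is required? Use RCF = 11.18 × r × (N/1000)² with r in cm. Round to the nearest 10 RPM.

≈ 28470 RPM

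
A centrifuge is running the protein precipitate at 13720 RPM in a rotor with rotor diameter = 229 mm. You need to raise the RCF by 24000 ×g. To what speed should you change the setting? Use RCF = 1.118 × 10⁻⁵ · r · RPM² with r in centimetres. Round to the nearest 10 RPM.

r = 229 mm / 2 = 114.5 mm = 11.45 cm
Current RCF = 1.118 × 10⁻⁵ × 11.45 × (13720)² = 1.118 × 10⁻⁵ × 11.45 × 188,238,400 ≈ 24,096.6 × g
Target RCF = 24,096.6 + 24,000 = 48,096.6 × g
N² = 48,096.6 / (12.8011 × 10⁻⁵) = 375,722,399
N ≈ √375,722,399 ≈ 19,383.6

≈ 19380 RPM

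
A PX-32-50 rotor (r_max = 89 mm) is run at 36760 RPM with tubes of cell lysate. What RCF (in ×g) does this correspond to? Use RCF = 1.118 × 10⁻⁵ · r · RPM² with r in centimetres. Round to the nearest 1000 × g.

r = 89 mm = 8.9 cm
RCF = 1.118 × 10⁻⁵ × r × N²
RCF = 1.118 × 10⁻⁵ × 8.9 × (36760)² = 1.118 × 10⁻⁵ × 8.9 × 1,351,297,600 ≈ 134,456.8 × g

RCF ≈ 134000 ×g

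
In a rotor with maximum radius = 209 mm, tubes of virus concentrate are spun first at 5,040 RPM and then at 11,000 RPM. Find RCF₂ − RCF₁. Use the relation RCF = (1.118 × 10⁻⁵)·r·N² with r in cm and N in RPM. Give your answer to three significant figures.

22300 x g

r = 209 mm = 20.9 cm
RCF₁ = 1.118 × 10⁻⁵ × 20.9 × (5040)² = 1.118 × 10⁻⁵ × 20.9 × 25,401,600 ≈ 5,935.4 × g
RCF₂ = 1.118 × 10⁻⁵ × 20.9 × (11000)² = 1.118 × 10⁻⁵ × 20.9 × 121,000,000 ≈ 28,273.1 × g
Increase = 28,273.1 − 5,935.4 = 22,337.7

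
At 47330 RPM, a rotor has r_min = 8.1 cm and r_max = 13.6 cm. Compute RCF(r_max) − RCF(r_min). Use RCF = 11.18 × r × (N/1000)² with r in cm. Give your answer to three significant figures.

ΔRCF = 11.18 × (r_max − r_min) × (N/1000)² = 11.18 × 5.5 × 2,240.1289 ≈ 137,745.5

138000 g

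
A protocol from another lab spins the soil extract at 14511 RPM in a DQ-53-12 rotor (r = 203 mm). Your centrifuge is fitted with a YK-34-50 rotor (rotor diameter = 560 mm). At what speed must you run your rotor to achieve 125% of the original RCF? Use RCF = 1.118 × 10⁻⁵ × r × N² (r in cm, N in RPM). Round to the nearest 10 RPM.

13810 RPM

Original rotor: r = 203 mm = 20.3 cm
RCF_original = 1.118 × 10⁻⁵ × 20.3 × (14511)² = 1.118 × 10⁻⁵ × 20.3 × 210,569,121 ≈ 47,789.5 × g
Target RCF = 1.25 × 47,789.5 ≈ 59,736.9 × g
Your rotor: r = 560 mm / 2 = 280 mm = 28 cm
59,736.9 = 1.118 × 10⁻⁵ × 28 × N²
N² = 59,736.9 / (31.304 × 10⁻⁵) = 190,828,329
N ≈ √190,828,329 ≈ 13,814.1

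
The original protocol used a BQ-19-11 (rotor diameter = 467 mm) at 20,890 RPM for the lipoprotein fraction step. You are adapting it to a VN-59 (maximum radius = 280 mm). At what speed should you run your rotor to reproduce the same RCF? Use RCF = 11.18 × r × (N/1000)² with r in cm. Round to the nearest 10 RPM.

≈ 19080 RPM

Original rotor: r = 467 mm / 2 = 233.5 mm = 23.35 cm
RCF_original = 11.18 × 23.35 × (20.89)² = 11.18 × 23.35 × 436.3921 ≈ 113,921.5 × g
Your rotor: r = 280 mm = 28.0 cm
113,921.5 = 11.18 × 28 × (N/1000)²
(N/1000)² = 113,921.5 / 313.04 = 363.9199
N = 1000 × √363.9199 ≈ 19,076.7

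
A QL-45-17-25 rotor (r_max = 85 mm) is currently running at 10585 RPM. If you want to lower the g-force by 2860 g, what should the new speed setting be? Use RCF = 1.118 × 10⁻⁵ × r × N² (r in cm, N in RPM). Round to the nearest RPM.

9052 RPM

r = 85 mm = 8.5 cm
Current RCF = 1.118 × 10⁻⁵ × 8.5 × (10585)² = 1.118 × 10⁻⁵ × 8.5 × 112,042,225 ≈ 10,647.4 × g
Target RCF = 10,647.4 − 2,860 = 7,787.4 × g
N² = 7,787.4 / (9.503 × 10⁻⁵) = 81,946,754
N ≈ √81,946,754 ≈ 9,052.4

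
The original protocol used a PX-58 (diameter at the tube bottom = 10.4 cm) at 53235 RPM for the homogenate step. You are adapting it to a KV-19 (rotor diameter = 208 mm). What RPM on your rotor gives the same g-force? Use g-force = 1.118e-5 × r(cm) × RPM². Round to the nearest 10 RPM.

Original rotor: r = 10.4 / 2 = 5.2 cm
RCF = 1.118 × 10⁻⁵ × r × N²
RCF_original = 1.118 × 10⁻⁵ × 5.2 × (53235)² = 1.118 × 10⁻⁵ × 5.2 × 2,833,965,225 ≈ 164,755.4 × g
Your rotor: r = 208 mm / 2 = 104 mm = 10.4 cm
164,755.4 = 1.118 × 10⁻⁵ × 10.4 × N²
N² = 164,755.4 / (11.6272 × 10⁻⁵) = 1,416,982,593
N ≈ √1,416,982,593 ≈ 37,642.8

≈ 37640 RPM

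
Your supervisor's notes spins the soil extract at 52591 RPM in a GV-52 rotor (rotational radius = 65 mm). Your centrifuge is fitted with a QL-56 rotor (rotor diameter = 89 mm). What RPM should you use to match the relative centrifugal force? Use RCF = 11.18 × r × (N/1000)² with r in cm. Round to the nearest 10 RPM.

63560 RPM

Original rotor: r = 65 mm = 6.5 cm
RCF = 11.18 × r × (N/1000)²
RCF_original = 11.18 × 6.5 × (52.591)² = 11.18 × 6.5 × 2,765.813281 ≈ 200,991.7 × g
Your rotor: r = 89 mm / 2 = 44.5 mm = 4.45 cm
200,991.7 = 11.18 × 4.45 × (N/1000)²
(N/1000)² = 200,991.7 / 49.751 = 4039.953
N = 1000 × √4039.953 ≈ 63,560.6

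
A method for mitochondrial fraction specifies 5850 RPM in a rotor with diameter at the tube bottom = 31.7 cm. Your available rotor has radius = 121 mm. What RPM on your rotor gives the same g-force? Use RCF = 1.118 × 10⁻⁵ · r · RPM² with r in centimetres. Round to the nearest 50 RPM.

≈ 6700 RPM

Original rotor: r = 31.7 / 2 = 15.85 cm
RCF = 1.118 × 10⁻⁵ × r × N²
RCF_original = 1.118 × 10⁻⁵ × 15.85 × (5850)² = 1.118 × 10⁻⁵ × 15.85 × 34,222,500 ≈ 6,064.3 × g
Your rotor: r = 121 mm = 12.1 cm
6,064.3 = 1.118 × 10⁻⁵ × 12.1 × N²
N² = 6,064.3 / (13.5278 × 10⁻⁵) = 44,828,427
N ≈ √44,828,427 ≈ 6,695.4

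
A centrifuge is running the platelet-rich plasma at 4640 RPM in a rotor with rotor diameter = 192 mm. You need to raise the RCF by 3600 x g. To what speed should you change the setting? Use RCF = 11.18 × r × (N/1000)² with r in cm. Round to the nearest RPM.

r = 192 mm / 2 = 96 mm = 9.6 cm
Current RCF = 11.18 × 9.6 × (4.64)² = 11.18 × 9.6 × 21.5296 ≈ 2,310.7 × g
Target RCF = 2,310.7 + 3,600 = 5,910.7 × g
(N/1000)² = 5,910.7 / 107.328 = 55.07137
N = 1000 × √55.07137 ≈ 7,421.0

7421 RPM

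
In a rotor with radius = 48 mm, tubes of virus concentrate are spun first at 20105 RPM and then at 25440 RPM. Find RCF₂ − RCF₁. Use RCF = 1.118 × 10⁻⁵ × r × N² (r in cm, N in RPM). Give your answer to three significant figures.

r = 48 mm = 4.8 cm
RCF₁ = 1.118 × 10⁻⁵ × 4.8 × (20105)² = 1.118 × 10⁻⁵ × 4.8 × 404,211,025 ≈ 21,691.6 × g
RCF₂ = 1.118 × 10⁻⁵ × 4.8 × (25440)² = 1.118 × 10⁻⁵ × 4.8 × 647,193,600 ≈ 34,731 × g
Increase = 34,731 − 21,691.6 = 13,039.4

≈ 13000 x g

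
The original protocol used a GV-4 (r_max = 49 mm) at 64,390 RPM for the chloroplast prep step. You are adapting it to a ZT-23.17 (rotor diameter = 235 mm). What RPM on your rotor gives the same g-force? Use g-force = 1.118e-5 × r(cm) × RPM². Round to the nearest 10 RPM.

Original rotor: r = 49 mm = 4.9 cm
RCF_original = 1.118 × 10⁻⁵ × 4.9 × (64390)² = 1.118 × 10⁻⁵ × 4.9 × 4,146,072,100 ≈ 227,130.1 × g
Your rotor: r = 235 mm / 2 = 117.5 mm = 11.75 cm
227,130.1 = 1.118 × 10⁻⁵ × 11.75 × N²
N² = 227,130.1 / (13.1365 × 10⁻⁵) = 1,729,000,114
N ≈ √1,729,000,114 ≈ 41,581.2

41580 RPM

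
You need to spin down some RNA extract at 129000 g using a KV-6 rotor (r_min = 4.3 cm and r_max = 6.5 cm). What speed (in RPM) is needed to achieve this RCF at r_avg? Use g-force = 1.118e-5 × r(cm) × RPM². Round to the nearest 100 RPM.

r_avg = (4.3 + 6.5) / 2 = 5.4 cm
129,000 = 1.118 × 10⁻⁵ × 5.4 × N²
N² = 129,000 / (6.0372 × 10⁻⁵) = 2,136,752,137
N ≈ √2,136,752,137 ≈ 46,225.0

≈ 46200 RPM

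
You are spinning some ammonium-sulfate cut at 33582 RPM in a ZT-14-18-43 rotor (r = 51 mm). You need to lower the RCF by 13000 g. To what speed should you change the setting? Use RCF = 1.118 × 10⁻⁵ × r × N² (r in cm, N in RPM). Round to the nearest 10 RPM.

N₂ ≈ 30000 RPM

r = 51 mm = 5.1 cm
Current RCF = 1.118 × 10⁻⁵ × 5.1 × (33582)² = 1.118 × 10⁻⁵ × 5.1 × 1,127,750,724 ≈ 64,302.1 × g
Target RCF = 64,302.1 − 13,000 = 51,302.1 × g
N² = 51,302.1 / (5.7018 × 10⁻⁵) = 899,752,710
N ≈ √899,752,710 ≈ 29,995.9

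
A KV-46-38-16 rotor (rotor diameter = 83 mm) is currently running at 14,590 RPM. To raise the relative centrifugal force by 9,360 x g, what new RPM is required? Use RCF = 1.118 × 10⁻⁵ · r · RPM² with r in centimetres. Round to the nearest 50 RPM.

r = 83 mm / 2 = 41.5 mm = 4.15 cm
Current RCF = 1.118 × 10⁻⁵ × 4.15 × (14590)² = 1.118 × 10⁻⁵ × 4.15 × 212,868,100 ≈ 9,876.4 × g
Target RCF = 9,876.4 + 9,360 = 19,236.4 × g
N² = 19,236.4 / (4.6397 × 10⁻⁵) = 414,604,393
N ≈ √414,604,393 ≈ 20,361.8

≈ 20350 RPM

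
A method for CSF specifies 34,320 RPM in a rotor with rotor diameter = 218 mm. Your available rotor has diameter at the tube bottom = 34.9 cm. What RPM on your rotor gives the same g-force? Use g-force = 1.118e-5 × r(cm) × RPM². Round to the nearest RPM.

Original rotor: r = 218 mm / 2 = 109 mm = 10.9 cm
RCF = 1.118 × 10⁻⁵ × r × N²
RCF_original = 1.118 × 10⁻⁵ × 10.9 × (34320)² = 1.118 × 10⁻⁵ × 10.9 × 1,177,862,400 ≈ 143,536.7 × g
Your rotor: r = 34.9 / 2 = 17.45 cm
143,536.7 = 1.118 × 10⁻⁵ × 17.45 × N²
N² = 143,536.7 / (19.5091 × 10⁻⁵) = 735,742,295
N ≈ √735,742,295 ≈ 27,124.6

27125 RPM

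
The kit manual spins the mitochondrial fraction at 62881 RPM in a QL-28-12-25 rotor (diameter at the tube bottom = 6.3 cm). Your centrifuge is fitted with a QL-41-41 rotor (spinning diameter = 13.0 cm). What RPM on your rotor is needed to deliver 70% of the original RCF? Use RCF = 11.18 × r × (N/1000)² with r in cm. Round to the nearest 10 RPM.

Original rotor: r = 6.3 / 2 = 3.15 cm
RCF_original = 11.18 × 3.15 × (62.881)² = 11.18 × 3.15 × 3,954.020161 ≈ 139,248.7 × g
Target RCF = 0.7 × 139,248.7 ≈ 97,474.1 × g
Your rotor: r = 13.0 / 2 = 6.5 cm
97,474.1 = 11.18 × 6.5 × (N/1000)²
(N/1000)² = 97,474.1 / 72.67 = 1341.325
N = 1000 × √1341.325 ≈ 36,624.1

36620 RPM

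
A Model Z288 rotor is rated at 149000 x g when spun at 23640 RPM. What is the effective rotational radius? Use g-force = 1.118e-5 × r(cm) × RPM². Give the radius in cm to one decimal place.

RCF = 1.118 × 10⁻⁵ × r × N²
149000 = 1.118 × 10⁻⁵ × r × (23640)²
r = 149000 / (1.118 × 10⁻⁵ × 558,849,600) = 149000 / 6247.939 ≈ 23.848 cm

≈ 23.8 cm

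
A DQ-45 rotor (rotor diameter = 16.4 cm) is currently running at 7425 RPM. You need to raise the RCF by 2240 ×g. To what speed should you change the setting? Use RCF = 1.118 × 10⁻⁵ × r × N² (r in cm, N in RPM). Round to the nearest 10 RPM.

N₂ ≈ 8920 RPM

r = 16.4 / 2 = 8.2 cm
Current RCF = 1.118 × 10⁻⁵ × 8.2 × (7425)² = 1.118 × 10⁻⁵ × 8.2 × 55,130,625 ≈ 5,054.2 × g
Target RCF = 5,054.2 + 2,240 = 7,294.2 × g
N² = 7,294.2 / (9.1676 × 10⁻⁵) = 79,564,990
N ≈ √79,564,990 ≈ 8,919.9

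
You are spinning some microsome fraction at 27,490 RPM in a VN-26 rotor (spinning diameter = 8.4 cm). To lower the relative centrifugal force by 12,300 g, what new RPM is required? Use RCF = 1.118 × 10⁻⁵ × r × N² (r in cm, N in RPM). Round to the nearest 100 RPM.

N₂ ≈ 22200 RPM

r = 8.4 / 2 = 4.2 cm
Current RCF = 1.118 × 10⁻⁵ × 4.2 × (27490)² = 1.118 × 10⁻⁵ × 4.2 × 755,700,100 ≈ 35,484.7 × g
Target RCF = 35,484.7 − 12,300 = 23,184.7 × g
N² = 23,184.7 / (4.6956 × 10⁻⁵) = 493,753,727
N ≈ √493,753,727 ≈ 22,220.6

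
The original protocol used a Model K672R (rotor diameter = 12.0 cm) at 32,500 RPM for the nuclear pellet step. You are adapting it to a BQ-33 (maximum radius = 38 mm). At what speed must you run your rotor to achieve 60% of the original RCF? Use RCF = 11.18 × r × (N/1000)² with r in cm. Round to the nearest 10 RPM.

Original rotor: r = 12.0 / 2 = 6 cm
RCF_original = 11.18 × 6 × (32.5)² = 11.18 × 6 × 1,056.25 ≈ 70,853.2 × g
Target RCF = 0.6 × 70,853.2 ≈ 42,511.9 × g
Your rotor: r = 38 mm = 3.8 cm
42,511.9 = 11.18 × 3.8 × (N/1000)²
(N/1000)² = 42,511.9 / 42.484 = 1000.657
N = 1000 × √1000.657 ≈ 31,633.2

≈ 31630 RPM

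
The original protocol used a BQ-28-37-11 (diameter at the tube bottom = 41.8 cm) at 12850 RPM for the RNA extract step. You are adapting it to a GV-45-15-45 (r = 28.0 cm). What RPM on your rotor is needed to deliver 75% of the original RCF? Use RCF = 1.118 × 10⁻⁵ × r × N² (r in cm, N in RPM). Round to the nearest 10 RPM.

Original rotor: r = 41.8 / 2 = 20.9 cm
RCF = 1.118 × 10⁻⁵ × r × N²
RCF_original = 1.118 × 10⁻⁵ × 20.9 × (12850)² = 1.118 × 10⁻⁵ × 20.9 × 165,122,500 ≈ 38,582.9 × g
Target RCF = 0.75 × 38,582.9 ≈ 28,937.2 × g
28,937.2 = 1.118 × 10⁻⁵ × 28 × N²
N² = 28,937.2 / (31.304 × 10⁻⁵) = 92,439,305
N ≈ √92,439,305 ≈ 9,614.5

9610 RPM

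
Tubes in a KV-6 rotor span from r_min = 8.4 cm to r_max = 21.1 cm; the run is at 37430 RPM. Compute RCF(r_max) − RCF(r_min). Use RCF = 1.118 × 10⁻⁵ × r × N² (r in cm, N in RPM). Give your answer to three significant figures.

≈ 199000 x g

RCF_max = 1.118 × 10⁻⁵ × 21.1 × (37430)² = 1.118 × 10⁻⁵ × 21.1 × 1,401,004,900 ≈ 330,494.3 × g
RCF_min = 1.118 × 10⁻⁵ × 8.4 × (37430)² = 1.118 × 10⁻⁵ × 8.4 × 1,401,004,900 ≈ 131,571.2 × g
ΔRCF = 330,494.3 − 131,571.2 = 198,923.1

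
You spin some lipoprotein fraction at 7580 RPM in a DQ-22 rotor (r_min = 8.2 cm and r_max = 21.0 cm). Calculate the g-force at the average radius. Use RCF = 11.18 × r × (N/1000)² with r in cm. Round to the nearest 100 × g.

9400 × g

r_avg = (8.2 + 21.0) / 2 = 14.6 cm
RCF = 11.18 × 14.6 × (7.58)² = 11.18 × 14.6 × 57.4564 ≈ 9,378.5 × g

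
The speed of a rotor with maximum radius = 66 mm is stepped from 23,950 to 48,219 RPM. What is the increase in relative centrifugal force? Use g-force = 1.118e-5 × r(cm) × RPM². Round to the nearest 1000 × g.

≈ 129000 ×g

r = 66 mm = 6.6 cm
RCF₁ = 1.118 × 10⁻⁵ × 6.6 × (23950)² = 1.118 × 10⁻⁵ × 6.6 × 573,602,500 ≈ 42,325 × g
RCF₂ = 1.118 × 10⁻⁵ × 6.6 × (48219)² = 1.118 × 10⁻⁵ × 6.6 × 2,325,071,961 ≈ 171,562.4 × g
Increase = 171,562.4 − 42,325 = 129,237.4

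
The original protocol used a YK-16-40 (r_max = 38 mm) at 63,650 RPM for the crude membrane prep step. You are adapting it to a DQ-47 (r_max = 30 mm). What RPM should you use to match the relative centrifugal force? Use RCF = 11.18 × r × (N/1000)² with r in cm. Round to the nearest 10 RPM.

71640 RPM

Original rotor: r = 38 mm = 3.8 cm
RCF_original = 11.18 × 3.8 × (63.65)² = 11.18 × 3.8 × 4,051.3225 ≈ 172,116.4 × g
Your rotor: r = 30 mm = 3.0 cm
172,116.4 = 11.18 × 3 × (N/1000)²
(N/1000)² = 172,116.4 / 33.54 = 5131.676
N = 1000 × √5131.676 ≈ 71,635.7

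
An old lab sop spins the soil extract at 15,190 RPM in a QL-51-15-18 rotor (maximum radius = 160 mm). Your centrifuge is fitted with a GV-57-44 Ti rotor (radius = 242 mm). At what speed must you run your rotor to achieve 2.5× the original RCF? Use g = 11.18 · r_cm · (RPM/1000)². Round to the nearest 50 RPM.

Original rotor: r = 160 mm = 16.0 cm
RCF_original = 11.18 × 16 × (15.19)² = 11.18 × 16 × 230.7361 ≈ 41,274.1 × g
Target RCF = 2.5 × 41,274.1 ≈ 103,185.2 × g
Your rotor: r = 242 mm = 24.2 cm
103,185.2 = 11.18 × 24.2 × (N/1000)²
(N/1000)² = 103,185.2 / 270.556 = 381.382
N = 1000 × √381.382 ≈ 19,529.0

19550 RPM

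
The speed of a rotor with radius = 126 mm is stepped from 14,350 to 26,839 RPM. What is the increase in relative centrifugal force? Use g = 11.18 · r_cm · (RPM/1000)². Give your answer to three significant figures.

72500 g

r = 126 mm = 12.6 cm
RCF₁ = 11.18 × 12.6 × (14.35)² = 11.18 × 12.6 × 205.9225 ≈ 29,007.9 × g
RCF₂ = 11.18 × 12.6 × (26.839)² = 11.18 × 12.6 × 720.331921 ≈ 101,471.7 × g
Increase = 101,471.7 − 29,007.9 = 72,463.8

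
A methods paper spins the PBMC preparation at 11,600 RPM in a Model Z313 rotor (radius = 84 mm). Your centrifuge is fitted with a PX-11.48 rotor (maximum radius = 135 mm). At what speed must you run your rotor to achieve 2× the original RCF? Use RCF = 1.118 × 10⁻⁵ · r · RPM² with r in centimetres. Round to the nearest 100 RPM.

Original rotor: r = 84 mm = 8.4 cm
RCF = 1.118 × 10⁻⁵ × r × N²
RCF_original = 1.118 × 10⁻⁵ × 8.4 × (11600)² = 1.118 × 10⁻⁵ × 8.4 × 134,560,000 ≈ 12,636.8 × g
Target RCF = 2 × 12,636.8 ≈ 25,273.6 × g
Your rotor: r = 135 mm = 13.5 cm
25,273.6 = 1.118 × 10⁻⁵ × 13.5 × N²
N² = 25,273.6 / (15.093 × 10⁻⁵) = 167,452,461
N ≈ √167,452,461 ≈ 12,940.3

12900 RPM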